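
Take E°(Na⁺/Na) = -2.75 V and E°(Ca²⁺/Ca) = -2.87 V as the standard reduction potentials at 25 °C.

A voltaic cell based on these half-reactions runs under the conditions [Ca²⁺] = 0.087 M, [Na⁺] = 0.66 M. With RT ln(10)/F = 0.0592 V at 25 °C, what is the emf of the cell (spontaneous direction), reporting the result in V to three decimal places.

+0.141 V

Na⁺/Na is the cathode (higher E°), Ca²⁺/Ca the anode: E°cell = -2.75 − (-2.87) = +0.12 V, n = 2.
Overall: 2 Na⁺(aq) + Ca(s) → 2 Na(s) + Ca²⁺(aq)
Q = [Ca²⁺] / ([Na⁺]^2); log Q = -0.700.
E = E° − (0.0592/n) log Q = +0.12 − (0.0592/2)(-0.700) = +0.141 V.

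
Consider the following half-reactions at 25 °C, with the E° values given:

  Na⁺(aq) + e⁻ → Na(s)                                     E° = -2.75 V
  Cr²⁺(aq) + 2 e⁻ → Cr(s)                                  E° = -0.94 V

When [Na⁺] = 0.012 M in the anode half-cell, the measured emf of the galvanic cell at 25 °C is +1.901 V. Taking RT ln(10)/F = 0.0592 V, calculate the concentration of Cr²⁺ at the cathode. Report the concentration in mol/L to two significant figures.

0.17 M

Cr²⁺/Cr is the cathode, Na⁺/Na the anode: E°cell = +1.81 V, n = 2.
Overall reaction: Cr²⁺(aq) + 2 Na(s) → Cr(s) + 2 Na⁺(aq); Q = [Na⁺]^2/[Cr²⁺]^1.
From E = E° − (0.0592/n) log Q: log Q = (E° − E)·n/0.0592 = (+1.81 − (+1.901))·2/0.0592 = -3.0743.
So 1·log[Cr²⁺] = 2·log(0.012) − log Q = -3.8416 − (-3.0743) = -0.7673; [Cr²⁺] = 10^(-0.7673) ≈ 0.17 M.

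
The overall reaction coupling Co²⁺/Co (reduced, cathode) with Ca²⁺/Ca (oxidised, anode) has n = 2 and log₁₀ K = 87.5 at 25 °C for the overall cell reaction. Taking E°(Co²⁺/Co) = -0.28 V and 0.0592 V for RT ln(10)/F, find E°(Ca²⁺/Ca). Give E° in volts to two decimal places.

E°cell = (0.0592/n)·log K = (0.0592/2)(87.5) = +2.590 V.
Since Co²⁺/Co is the cathode and Ca²⁺/Ca the anode, E°cell = E°(Co²⁺/Co) − E°(Ca²⁺/Ca).
So E°(Ca²⁺/Ca) = E°(Co²⁺/Co) − E°cell = (-0.28) − (+2.590) = -2.87 V.

-2.87 V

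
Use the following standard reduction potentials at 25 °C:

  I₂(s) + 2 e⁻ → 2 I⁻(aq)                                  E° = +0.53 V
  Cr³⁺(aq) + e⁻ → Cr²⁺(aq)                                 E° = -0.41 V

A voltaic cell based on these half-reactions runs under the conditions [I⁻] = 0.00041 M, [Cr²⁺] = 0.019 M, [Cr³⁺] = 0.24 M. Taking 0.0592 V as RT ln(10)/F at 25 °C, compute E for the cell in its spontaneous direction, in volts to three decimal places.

I₂/I⁻ is the cathode (higher E°), Cr³⁺/Cr²⁺ the anode: E°cell = +0.53 − (-0.41) = +0.94 V, n = 2.
Overall: I₂(s) + 2 Cr²⁺(aq) → 2 I⁻(aq) + 2 Cr³⁺(aq)
Q = [I⁻]^2·[Cr³⁺]^2 / ([Cr²⁺]^2); log Q = -4.572.
E = E° − (0.0592/n) log Q = +0.94 − (0.0592/2)(-4.572) = +1.075 V.

+1.075 V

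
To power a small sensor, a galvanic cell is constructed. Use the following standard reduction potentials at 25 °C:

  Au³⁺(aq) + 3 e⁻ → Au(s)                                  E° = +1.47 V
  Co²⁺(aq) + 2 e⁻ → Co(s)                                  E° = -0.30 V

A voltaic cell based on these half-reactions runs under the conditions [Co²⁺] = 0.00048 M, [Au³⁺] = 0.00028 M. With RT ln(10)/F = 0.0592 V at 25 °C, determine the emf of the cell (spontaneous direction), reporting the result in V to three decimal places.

+1.798 V

Au³⁺/Au is the cathode (higher E°), Co²⁺/Co the anode: E°cell = +1.47 − (-0.30) = +1.77 V, n = 6.
Overall: 2 Au³⁺(aq) + 3 Co(s) → 2 Au(s) + 3 Co²⁺(aq)
Q = [Co²⁺]^3 / ([Au³⁺]^2); log Q = -2.851.
E = E° − (0.0592/n) log Q = +1.77 − (0.0592/6)(-2.851) = +1.798 V.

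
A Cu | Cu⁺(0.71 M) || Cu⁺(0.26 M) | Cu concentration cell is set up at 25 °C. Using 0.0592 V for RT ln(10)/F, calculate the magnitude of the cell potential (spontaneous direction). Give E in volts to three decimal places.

+0.026 V

For a concentration cell E°cell = 0. The 0.71 M side is the cathode (reduction is favoured where [Cu⁺] is higher).
With n = 1, E = −(0.0592/1) log([Cu⁺]ₐₙ/[Cu⁺]꜀ₐₜ) = −(0.0592/1) log(0.26/0.71) = −(0.0592/1)(-0.436) = +0.026 V.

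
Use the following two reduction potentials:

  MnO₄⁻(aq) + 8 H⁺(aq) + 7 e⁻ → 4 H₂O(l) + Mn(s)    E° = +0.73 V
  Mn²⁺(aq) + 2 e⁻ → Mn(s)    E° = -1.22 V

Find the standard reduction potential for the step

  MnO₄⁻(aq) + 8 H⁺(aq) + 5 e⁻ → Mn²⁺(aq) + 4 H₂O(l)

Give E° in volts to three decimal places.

+1.510 V

Sequential free energies add, so n₃E°₃ = n₁E°₁ + n₂E°₂.
With n₃ = 7, and the known step contributing 2×(-1.22) V, the unknown satisfies 5·E° = 7×(+0.73) − 2×(-1.22) = +7.550.
E° = +7.550 / 5 = +1.510 V.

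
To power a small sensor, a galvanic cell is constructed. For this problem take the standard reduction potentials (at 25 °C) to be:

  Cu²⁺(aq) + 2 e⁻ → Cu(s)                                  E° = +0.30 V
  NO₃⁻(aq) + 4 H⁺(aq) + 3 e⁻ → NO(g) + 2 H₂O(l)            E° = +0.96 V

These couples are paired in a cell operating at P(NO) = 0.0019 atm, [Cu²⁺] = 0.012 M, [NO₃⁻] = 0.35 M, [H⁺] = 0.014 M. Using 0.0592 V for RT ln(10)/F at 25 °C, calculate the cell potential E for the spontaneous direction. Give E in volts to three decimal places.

+0.615 V

NO₃⁻/NO is the cathode (higher E°), Cu²⁺/Cu the anode: E°cell = +0.96 − (+0.30) = +0.66 V, n = 6.
Overall: 2 NO₃⁻(aq) + 8 H⁺(aq) + 3 Cu(s) → 2 NO(g) + 4 H₂O(l) + 3 Cu²⁺(aq)
Q = P(NO)^2·[Cu²⁺]^3 / ([NO₃⁻]^2·[H⁺]^8); log Q = 4.538.
E = E° − (0.0592/n) log Q = +0.66 − (0.0592/6)(4.538) = +0.615 V.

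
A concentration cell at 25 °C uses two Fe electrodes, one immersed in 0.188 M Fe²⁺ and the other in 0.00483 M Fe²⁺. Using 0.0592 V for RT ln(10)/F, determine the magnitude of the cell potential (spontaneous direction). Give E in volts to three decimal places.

+0.047 V

For a concentration cell E°cell = 0. The 0.188 M side is the cathode (reduction is favoured where [Fe²⁺] is higher).
With n = 2, E = −(0.0592/2) log([Fe²⁺]ₐₙ/[Fe²⁺]꜀ₐₜ) = −(0.0592/2) log(0.00483/0.188) = −(0.0592/2)(-1.590) = +0.047 V.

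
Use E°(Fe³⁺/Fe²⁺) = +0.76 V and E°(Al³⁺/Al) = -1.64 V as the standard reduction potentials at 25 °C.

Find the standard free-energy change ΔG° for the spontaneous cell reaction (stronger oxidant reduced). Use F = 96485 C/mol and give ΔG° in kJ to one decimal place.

Fe³⁺/Fe²⁺ (E° = +0.76 V) is the cathode; Al³⁺/Al (E° = -1.64 V) is the anode, so E°cell = +2.40 V.
Balancing electrons gives n = 3 (lcm of 1 and 3).
ΔG° = −nFE° = −(3)(96485)(+2.40) = -694,692 J = -694.7 kJ.

-694.7 kJ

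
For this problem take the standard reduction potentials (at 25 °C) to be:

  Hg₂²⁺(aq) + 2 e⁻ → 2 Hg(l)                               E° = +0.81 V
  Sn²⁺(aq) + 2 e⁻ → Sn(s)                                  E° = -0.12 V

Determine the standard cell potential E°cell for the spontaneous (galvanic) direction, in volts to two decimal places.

The Hg₂²⁺/Hg couple has the higher reduction potential, so it is the cathode; Sn²⁺/Sn is oxidised at the anode.
E°cell = E°(cathode) − E°(anode) = (+0.81) − (-0.12) = +0.93 V.

+0.93 V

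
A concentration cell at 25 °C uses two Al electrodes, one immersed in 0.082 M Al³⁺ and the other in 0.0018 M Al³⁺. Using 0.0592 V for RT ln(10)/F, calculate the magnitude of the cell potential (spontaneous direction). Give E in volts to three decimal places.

+0.033 V

For a concentration cell E°cell = 0. The 0.082 M side is the cathode (reduction is favoured where [Al³⁺] is higher).
With n = 3, E = −(0.0592/3) log([Al³⁺]ₐₙ/[Al³⁺]꜀ₐₜ) = −(0.0592/3) log(0.0018/0.082) = −(0.0592/3)(-1.659) = +0.033 V.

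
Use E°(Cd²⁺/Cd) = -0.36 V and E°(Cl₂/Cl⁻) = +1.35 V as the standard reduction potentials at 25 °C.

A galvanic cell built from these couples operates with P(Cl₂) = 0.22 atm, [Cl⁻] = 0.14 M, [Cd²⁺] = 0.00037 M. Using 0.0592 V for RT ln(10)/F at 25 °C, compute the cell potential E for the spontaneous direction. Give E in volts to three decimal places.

+1.843 V

Cl₂/Cl⁻ is the cathode (higher E°), Cd²⁺/Cd the anode: E°cell = +1.35 − (-0.36) = +1.71 V, n = 2.
Overall: Cl₂(g) + Cd(s) → 2 Cl⁻(aq) + Cd²⁺(aq)
Q = [Cl⁻]^2·[Cd²⁺] / (P(Cl₂)); log Q = -4.482.
E = E° − (0.0592/n) log Q = +1.71 − (0.0592/2)(-4.482) = +1.843 V.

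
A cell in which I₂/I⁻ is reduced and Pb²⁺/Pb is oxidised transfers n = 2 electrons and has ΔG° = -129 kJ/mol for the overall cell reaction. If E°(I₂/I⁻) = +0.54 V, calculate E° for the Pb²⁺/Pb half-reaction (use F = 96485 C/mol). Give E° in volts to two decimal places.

E°cell = −ΔG°/(nF) = −(-129×10³)/((2)(96485)) = +0.668 V.
Since I₂/I⁻ is the cathode and Pb²⁺/Pb the anode, E°cell = E°(I₂/I⁻) − E°(Pb²⁺/Pb).
So E°(Pb²⁺/Pb) = E°(I₂/I⁻) − E°cell = (+0.54) − (+0.668) = -0.13 V.

-0.13 V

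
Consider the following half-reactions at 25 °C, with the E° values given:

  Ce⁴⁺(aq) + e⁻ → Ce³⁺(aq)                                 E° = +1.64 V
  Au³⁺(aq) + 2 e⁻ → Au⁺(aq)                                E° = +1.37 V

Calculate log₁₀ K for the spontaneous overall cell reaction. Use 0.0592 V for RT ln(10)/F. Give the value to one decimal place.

9.1

Cathode: Ce⁴⁺/Ce³⁺; anode: Au³⁺/Au⁺. E°cell = +0.27 V, n = 2.
log K = nE°cell / 0.0592 = (2)(+0.27) / 0.0592 = 9.1.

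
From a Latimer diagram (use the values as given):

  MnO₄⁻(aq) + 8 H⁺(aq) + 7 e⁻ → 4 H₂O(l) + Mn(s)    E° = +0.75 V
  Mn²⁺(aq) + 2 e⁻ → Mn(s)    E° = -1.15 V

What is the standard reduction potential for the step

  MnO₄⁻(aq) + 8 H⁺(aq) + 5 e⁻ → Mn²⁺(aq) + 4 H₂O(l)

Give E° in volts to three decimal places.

Sequential free energies add, so n₃E°₃ = n₁E°₁ + n₂E°₂.
With n₃ = 7, and the known step contributing 2×(-1.15) V, the unknown satisfies 5·E° = 7×(+0.75) − 2×(-1.15) = +7.550.
E° = +7.550 / 5 = +1.510 V.

+1.510 V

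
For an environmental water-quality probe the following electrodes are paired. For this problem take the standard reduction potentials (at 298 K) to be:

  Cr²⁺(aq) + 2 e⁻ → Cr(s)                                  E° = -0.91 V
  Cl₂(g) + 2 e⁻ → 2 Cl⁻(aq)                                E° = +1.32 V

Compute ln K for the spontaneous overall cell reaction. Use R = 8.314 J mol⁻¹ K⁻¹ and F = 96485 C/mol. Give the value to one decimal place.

Cathode: Cl₂/Cl⁻; anode: Cr²⁺/Cr. E°cell = (+1.32) − (-0.91) = +2.23 V, with n = 2.
ΔG° = −nFE° = −RT ln K, so ln K = nFE°/(RT) = (2)(96485)(+2.23) / ((8.314)(298)) = 173.687.

173.7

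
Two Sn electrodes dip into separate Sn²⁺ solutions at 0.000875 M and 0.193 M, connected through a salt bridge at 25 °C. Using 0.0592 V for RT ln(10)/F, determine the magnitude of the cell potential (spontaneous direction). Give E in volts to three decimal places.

+0.069 V

For a concentration cell E°cell = 0. The 0.193 M side is the cathode (reduction is favoured where [Sn²⁺] is higher).
With n = 2, E = −(0.0592/2) log([Sn²⁺]ₐₙ/[Sn²⁺]꜀ₐₜ) = −(0.0592/2) log(0.000875/0.193) = −(0.0592/2)(-2.344) = +0.069 V.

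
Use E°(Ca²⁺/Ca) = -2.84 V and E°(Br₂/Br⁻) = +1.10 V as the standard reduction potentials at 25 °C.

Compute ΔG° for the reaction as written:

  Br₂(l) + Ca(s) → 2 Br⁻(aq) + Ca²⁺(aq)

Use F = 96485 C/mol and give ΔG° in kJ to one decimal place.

As written, Br₂/Br⁻ is reduced (cathode) and Ca²⁺/Ca is oxidised (anode), so E°cell = (+1.10) − (-2.84) = +3.94 V.
Balancing electrons gives n = 2.
ΔG° = −nFE° = −(2)(96485)(+3.94) = -760,302 J = -760.3 kJ.

-760.3 kJ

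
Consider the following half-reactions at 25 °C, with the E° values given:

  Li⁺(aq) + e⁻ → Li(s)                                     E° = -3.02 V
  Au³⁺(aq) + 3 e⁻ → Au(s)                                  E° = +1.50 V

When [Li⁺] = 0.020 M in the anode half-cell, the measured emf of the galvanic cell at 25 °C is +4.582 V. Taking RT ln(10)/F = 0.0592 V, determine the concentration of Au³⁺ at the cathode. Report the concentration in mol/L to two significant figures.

0.011 M

Au³⁺/Au is the cathode, Li⁺/Li the anode: E°cell = +4.52 V, n = 3.
Overall reaction: Au³⁺(aq) + 3 Li(s) → Au(s) + 3 Li⁺(aq); Q = [Li⁺]^3/[Au³⁺]^1.
From E = E° − (0.0592/n) log Q: log Q = (E° − E)·n/0.0592 = (+4.52 − (+4.582))·3/0.0592 = -3.1419.
So 1·log[Au³⁺] = 3·log(0.02) − log Q = -5.0969 − (-3.1419) = -1.9550; [Au³⁺] = 10^(-1.9550) ≈ 0.011 M.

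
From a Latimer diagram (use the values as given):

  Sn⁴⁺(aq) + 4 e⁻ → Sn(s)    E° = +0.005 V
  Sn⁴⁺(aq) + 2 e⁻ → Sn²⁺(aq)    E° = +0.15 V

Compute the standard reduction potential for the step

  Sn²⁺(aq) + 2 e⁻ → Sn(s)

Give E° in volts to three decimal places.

Sequential free energies add, so n₃E°₃ = n₁E°₁ + n₂E°₂.
With n₃ = 4, and the known step contributing 2×(+0.15) V, the unknown satisfies 2·E° = 4×(+0.005) − 2×(+0.15) = -0.280.
E° = -0.280 / 2 = -0.140 V.

-0.140 V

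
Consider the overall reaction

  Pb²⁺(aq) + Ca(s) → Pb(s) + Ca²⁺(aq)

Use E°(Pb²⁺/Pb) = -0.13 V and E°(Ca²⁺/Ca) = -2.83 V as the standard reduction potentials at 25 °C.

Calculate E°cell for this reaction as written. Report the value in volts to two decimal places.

The Pb²⁺/Pb couple has the higher reduction potential, so it is the cathode; Ca²⁺/Ca is oxidised at the anode.
E°cell = E°(cathode) − E°(anode) = (-0.13) − (-2.83) = +2.70 V.
Since E°cell > 0, the reaction is spontaneous under standard conditions.

+2.70 V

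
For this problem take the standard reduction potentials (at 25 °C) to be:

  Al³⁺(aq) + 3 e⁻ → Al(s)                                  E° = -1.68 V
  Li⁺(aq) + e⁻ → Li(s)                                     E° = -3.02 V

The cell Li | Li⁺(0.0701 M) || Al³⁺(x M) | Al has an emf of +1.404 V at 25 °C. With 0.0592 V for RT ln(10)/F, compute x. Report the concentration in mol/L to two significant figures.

Al³⁺/Al is the cathode, Li⁺/Li the anode: E°cell = +1.34 V, n = 3.
Overall reaction: Al³⁺(aq) + 3 Li(s) → Al(s) + 3 Li⁺(aq); Q = [Li⁺]^3/[Al³⁺]^1.
From E = E° − (0.0592/n) log Q: log Q = (E° − E)·n/0.0592 = (+1.34 − (+1.404))·3/0.0592 = -3.2432.
So 1·log[Al³⁺] = 3·log(0.0701) − log Q = -3.4628 − (-3.2432) = -0.2196; [Al³⁺] = 10^(-0.2196) ≈ 0.60 M.

0.60 M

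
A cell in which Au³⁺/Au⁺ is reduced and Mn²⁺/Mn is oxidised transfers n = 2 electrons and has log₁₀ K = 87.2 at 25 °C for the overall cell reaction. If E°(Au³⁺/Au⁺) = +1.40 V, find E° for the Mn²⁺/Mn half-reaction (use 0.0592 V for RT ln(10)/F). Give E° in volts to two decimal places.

-1.18 V

E°cell = (0.0592/n)·log K = (0.0592/2)(87.2) = +2.581 V.
Since Au³⁺/Au⁺ is the cathode and Mn²⁺/Mn the anode, E°cell = E°(Au³⁺/Au⁺) − E°(Mn²⁺/Mn).
So E°(Mn²⁺/Mn) = E°(Au³⁺/Au⁺) − E°cell = (+1.40) − (+2.581) = -1.18 V.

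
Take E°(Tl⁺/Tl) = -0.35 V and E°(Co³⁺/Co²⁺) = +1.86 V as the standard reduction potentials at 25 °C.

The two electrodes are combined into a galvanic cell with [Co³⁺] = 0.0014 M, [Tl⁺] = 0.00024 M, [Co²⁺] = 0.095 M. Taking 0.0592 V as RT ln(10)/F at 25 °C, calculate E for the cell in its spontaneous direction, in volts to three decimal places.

Co³⁺/Co²⁺ is the cathode (higher E°), Tl⁺/Tl the anode: E°cell = +1.86 − (-0.35) = +2.21 V, n = 1.
Overall: Co³⁺(aq) + Tl(s) → Co²⁺(aq) + Tl⁺(aq)
Q = [Co²⁺]·[Tl⁺] / ([Co³⁺]); log Q = -1.788.
E = E° − (0.0592/n) log Q = +2.21 − (0.0592/1)(-1.788) = +2.316 V.

+2.316 V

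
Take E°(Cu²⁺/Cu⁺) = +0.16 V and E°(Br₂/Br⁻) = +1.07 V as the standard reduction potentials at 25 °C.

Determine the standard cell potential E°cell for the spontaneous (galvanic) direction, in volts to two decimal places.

The Br₂/Br⁻ couple has the higher reduction potential, so it is the cathode; Cu²⁺/Cu⁺ is oxidised at the anode.
E°cell = E°(cathode) − E°(anode) = (+1.07) − (+0.16) = +0.91 V.

+0.91 V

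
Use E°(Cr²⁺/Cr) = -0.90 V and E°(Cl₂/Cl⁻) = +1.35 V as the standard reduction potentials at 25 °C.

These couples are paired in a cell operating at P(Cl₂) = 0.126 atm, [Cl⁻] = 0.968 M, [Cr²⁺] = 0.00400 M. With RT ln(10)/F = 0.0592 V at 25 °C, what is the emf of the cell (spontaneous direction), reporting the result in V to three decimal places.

+2.295 V

Cl₂/Cl⁻ is the cathode (higher E°), Cr²⁺/Cr the anode: E°cell = +1.35 − (-0.90) = +2.25 V, n = 2.
Overall: Cl₂(g) + Cr(s) → 2 Cl⁻(aq) + Cr²⁺(aq)
Q = [Cl⁻]^2·[Cr²⁺] / (P(Cl₂)); log Q = -1.527.
E = E° − (0.0592/n) log Q = +2.25 − (0.0592/2)(-1.527) = +2.295 V.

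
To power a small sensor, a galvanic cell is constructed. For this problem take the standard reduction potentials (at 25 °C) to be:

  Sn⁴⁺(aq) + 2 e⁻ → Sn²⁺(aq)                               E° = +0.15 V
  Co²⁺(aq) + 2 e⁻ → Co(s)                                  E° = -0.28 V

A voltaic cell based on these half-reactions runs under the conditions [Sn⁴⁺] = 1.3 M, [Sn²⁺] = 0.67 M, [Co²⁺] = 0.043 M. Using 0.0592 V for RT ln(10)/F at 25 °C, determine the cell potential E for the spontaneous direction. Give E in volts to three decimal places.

Sn⁴⁺/Sn²⁺ is the cathode (higher E°), Co²⁺/Co the anode: E°cell = +0.15 − (-0.28) = +0.43 V, n = 2.
Overall: Sn⁴⁺(aq) + Co(s) → Sn²⁺(aq) + Co²⁺(aq)
Q = [Sn²⁺]·[Co²⁺] / ([Sn⁴⁺]); log Q = -1.654.
E = E° − (0.0592/n) log Q = +0.43 − (0.0592/2)(-1.654) = +0.479 V.

+0.479 V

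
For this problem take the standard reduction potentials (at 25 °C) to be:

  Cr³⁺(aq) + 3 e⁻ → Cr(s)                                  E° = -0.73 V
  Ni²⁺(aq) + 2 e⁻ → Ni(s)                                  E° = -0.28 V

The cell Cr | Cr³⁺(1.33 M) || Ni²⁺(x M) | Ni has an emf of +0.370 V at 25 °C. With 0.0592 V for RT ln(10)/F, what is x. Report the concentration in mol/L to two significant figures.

0.0024 M

Ni²⁺/Ni is the cathode, Cr³⁺/Cr the anode: E°cell = +0.45 V, n = 6.
Overall reaction: 3 Ni²⁺(aq) + 2 Cr(s) → 3 Ni(s) + 2 Cr³⁺(aq); Q = [Cr³⁺]^2/[Ni²⁺]^3.
From E = E° − (0.0592/n) log Q: log Q = (E° − E)·n/0.0592 = (+0.45 − (+0.370))·6/0.0592 = 8.1081.
So 3·log[Ni²⁺] = 2·log(1.33) − log Q = 0.2477 − (8.1081) = -7.8604; log[Ni²⁺] = -7.8604 / 3 = -2.6201; [Ni²⁺] = 10^(-2.6201) ≈ 0.0024 M.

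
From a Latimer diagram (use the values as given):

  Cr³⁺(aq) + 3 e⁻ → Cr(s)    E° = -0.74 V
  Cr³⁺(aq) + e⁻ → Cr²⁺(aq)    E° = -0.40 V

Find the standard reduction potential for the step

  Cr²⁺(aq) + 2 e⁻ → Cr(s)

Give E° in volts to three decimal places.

Sequential free energies add, so n₃E°₃ = n₁E°₁ + n₂E°₂.
With n₃ = 3, and the known step contributing 1×(-0.40) V, the unknown satisfies 2·E° = 3×(-0.74) − 1×(-0.40) = -1.820.
E° = -1.820 / 2 = -0.910 V.

-0.910 V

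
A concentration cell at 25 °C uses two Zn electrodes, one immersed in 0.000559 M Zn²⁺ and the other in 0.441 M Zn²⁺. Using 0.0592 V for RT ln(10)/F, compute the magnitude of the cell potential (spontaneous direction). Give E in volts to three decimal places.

For a concentration cell E°cell = 0. The 0.441 M side is the cathode (reduction is favoured where [Zn²⁺] is higher).
With n = 2, E = −(0.0592/2) log([Zn²⁺]ₐₙ/[Zn²⁺]꜀ₐₜ) = −(0.0592/2) log(0.000559/0.441) = −(0.0592/2)(-2.897) = +0.086 V.

+0.086 V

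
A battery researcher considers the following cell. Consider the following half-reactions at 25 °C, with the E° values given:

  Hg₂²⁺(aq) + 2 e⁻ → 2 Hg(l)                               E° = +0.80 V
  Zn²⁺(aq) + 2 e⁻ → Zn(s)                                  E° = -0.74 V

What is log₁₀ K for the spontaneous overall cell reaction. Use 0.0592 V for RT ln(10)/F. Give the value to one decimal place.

52.0

Cathode: Hg₂²⁺/Hg; anode: Zn²⁺/Zn. E°cell = +1.54 V, n = 2.
log K = nE°cell / 0.0592 = (2)(+1.54) / 0.0592 = 52.0.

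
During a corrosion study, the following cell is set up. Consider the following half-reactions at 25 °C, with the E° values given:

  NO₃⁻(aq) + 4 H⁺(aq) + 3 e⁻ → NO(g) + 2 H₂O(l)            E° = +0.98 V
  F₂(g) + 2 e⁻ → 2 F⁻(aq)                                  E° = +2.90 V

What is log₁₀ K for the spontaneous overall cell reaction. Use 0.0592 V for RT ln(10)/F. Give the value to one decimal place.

Cathode: F₂/F⁻; anode: NO₃⁻/NO. E°cell = +1.92 V, n = 6.
log K = nE°cell / 0.0592 = (6)(+1.92) / 0.0592 = 194.6.

194.6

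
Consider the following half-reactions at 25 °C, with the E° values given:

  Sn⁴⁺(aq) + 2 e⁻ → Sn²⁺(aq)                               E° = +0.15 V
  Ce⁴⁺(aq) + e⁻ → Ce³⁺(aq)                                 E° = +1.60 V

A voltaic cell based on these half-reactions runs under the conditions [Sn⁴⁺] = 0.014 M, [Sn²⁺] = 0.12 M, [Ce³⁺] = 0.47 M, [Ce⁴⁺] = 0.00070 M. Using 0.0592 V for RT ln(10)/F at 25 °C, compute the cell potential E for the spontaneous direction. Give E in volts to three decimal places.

+1.310 V

Ce⁴⁺/Ce³⁺ is the cathode (higher E°), Sn⁴⁺/Sn²⁺ the anode: E°cell = +1.60 − (+0.15) = +1.45 V, n = 2.
Overall: 2 Ce⁴⁺(aq) + Sn²⁺(aq) → 2 Ce³⁺(aq) + Sn⁴⁺(aq)
Q = [Ce³⁺]^2·[Sn⁴⁺] / ([Ce⁴⁺]^2·[Sn²⁺]); log Q = 4.721.
E = E° − (0.0592/n) log Q = +1.45 − (0.0592/2)(4.721) = +1.310 V.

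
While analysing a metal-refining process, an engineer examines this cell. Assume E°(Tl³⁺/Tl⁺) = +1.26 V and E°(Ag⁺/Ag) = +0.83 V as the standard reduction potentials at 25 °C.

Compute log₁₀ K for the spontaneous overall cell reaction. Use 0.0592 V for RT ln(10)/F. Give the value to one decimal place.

14.5

Cathode: Tl³⁺/Tl⁺; anode: Ag⁺/Ag. E°cell = +0.43 V, n = 2.
log K = nE°cell / 0.0592 = (2)(+0.43) / 0.0592 = 14.5.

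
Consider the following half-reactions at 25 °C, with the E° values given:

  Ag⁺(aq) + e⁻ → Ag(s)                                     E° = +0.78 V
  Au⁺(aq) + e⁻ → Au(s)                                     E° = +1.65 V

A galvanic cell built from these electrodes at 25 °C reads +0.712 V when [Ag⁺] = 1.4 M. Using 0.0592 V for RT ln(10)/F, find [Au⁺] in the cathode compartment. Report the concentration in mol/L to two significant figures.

Au⁺/Au is the cathode, Ag⁺/Ag the anode: E°cell = +0.87 V, n = 1.
Overall reaction: Au⁺(aq) + Ag(s) → Au(s) + Ag⁺(aq); Q = [Ag⁺]^1/[Au⁺]^1.
From E = E° − (0.0592/n) log Q: log Q = (E° − E)·n/0.0592 = (+0.87 − (+0.712))·1/0.0592 = 2.6689.
So 1·log[Au⁺] = 1·log(1.4) − log Q = 0.1461 − (2.6689) = -2.5228; [Au⁺] = 10^(-2.5228) ≈ 0.0030 M.

0.0030 M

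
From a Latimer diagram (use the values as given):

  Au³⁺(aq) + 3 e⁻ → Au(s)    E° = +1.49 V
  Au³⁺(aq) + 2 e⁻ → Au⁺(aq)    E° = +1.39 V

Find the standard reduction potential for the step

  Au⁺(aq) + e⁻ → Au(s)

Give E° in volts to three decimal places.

+1.690 V

Sequential free energies add, so n₃E°₃ = n₁E°₁ + n₂E°₂.
With n₃ = 3, and the known step contributing 2×(+1.39) V, the unknown satisfies 1·E° = 3×(+1.49) − 2×(+1.39) = +1.690.
E° = +1.690 / 1 = +1.690 V.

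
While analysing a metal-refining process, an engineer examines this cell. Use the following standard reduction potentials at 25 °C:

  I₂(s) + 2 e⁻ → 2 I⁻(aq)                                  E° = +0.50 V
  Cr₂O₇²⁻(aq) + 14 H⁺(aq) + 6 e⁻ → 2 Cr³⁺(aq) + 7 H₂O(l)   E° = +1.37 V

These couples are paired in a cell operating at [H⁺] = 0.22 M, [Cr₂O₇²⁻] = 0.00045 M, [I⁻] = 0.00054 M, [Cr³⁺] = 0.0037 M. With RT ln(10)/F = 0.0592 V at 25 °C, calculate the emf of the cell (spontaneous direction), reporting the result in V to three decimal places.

+0.601 V

Cr₂O₇²⁻/Cr³⁺ is the cathode (higher E°), I₂/I⁻ the anode: E°cell = +1.37 − (+0.50) = +0.87 V, n = 6.
Overall: Cr₂O₇²⁻(aq) + 14 H⁺(aq) + 6 I⁻(aq) → 2 Cr³⁺(aq) + 7 H₂O(l) + 3 I₂(s)
Q = [Cr³⁺]^2 / ([Cr₂O₇²⁻]·[H⁺]^14·[I⁻]^6); log Q = 27.295.
E = E° − (0.0592/n) log Q = +0.87 − (0.0592/6)(27.295) = +0.601 V.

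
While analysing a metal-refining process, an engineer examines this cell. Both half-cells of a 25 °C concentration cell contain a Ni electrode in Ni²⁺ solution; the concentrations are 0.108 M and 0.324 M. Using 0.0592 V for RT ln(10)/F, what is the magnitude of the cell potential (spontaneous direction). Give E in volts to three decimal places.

For a concentration cell E°cell = 0. The 0.324 M side is the cathode (reduction is favoured where [Ni²⁺] is higher).
With n = 2, E = −(0.0592/2) log([Ni²⁺]ₐₙ/[Ni²⁺]꜀ₐₜ) = −(0.0592/2) log(0.108/0.324) = −(0.0592/2)(-0.477) = +0.014 V.

+0.014 V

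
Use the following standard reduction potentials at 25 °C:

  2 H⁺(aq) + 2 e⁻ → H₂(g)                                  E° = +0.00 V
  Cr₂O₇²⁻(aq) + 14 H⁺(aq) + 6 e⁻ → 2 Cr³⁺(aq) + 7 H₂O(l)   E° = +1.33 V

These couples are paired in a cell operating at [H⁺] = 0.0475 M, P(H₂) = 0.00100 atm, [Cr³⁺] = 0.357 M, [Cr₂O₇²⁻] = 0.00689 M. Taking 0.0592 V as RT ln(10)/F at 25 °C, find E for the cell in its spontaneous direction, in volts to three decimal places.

+1.124 V

Cr₂O₇²⁻/Cr³⁺ is the cathode (higher E°), H⁺/H₂ the anode: E°cell = +1.33 − (+0.00) = +1.33 V, n = 6.
Overall: Cr₂O₇²⁻(aq) + 8 H⁺(aq) + 3 H₂(g) → 2 Cr³⁺(aq) + 7 H₂O(l)
Q = [Cr³⁺]^2 / ([Cr₂O₇²⁻]·[H⁺]^8·P(H₂)^3); log Q = 20.854.
E = E° − (0.0592/n) log Q = +1.33 − (0.0592/6)(20.854) = +1.124 V.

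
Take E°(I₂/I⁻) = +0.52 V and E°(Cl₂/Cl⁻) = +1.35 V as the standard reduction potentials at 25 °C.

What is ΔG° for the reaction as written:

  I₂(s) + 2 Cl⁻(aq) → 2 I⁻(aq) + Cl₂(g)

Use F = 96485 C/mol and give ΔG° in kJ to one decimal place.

As written, I₂/I⁻ is reduced (cathode) and Cl₂/Cl⁻ is oxidised (anode), so E°cell = (+0.52) − (+1.35) = -0.83 V.
Balancing electrons gives n = 2.
ΔG° = −nFE° = −(2)(96485)(-0.83) = 160,165 J = +160.2 kJ.

+160.2 kJ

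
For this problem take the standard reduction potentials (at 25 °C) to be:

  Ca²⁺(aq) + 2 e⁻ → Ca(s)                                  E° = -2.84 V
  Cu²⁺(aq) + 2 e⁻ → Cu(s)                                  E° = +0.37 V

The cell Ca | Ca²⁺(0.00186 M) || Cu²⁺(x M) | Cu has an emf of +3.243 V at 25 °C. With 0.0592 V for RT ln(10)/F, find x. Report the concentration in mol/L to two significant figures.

Cu²⁺/Cu is the cathode, Ca²⁺/Ca the anode: E°cell = +3.21 V, n = 2.
Overall reaction: Cu²⁺(aq) + Ca(s) → Cu(s) + Ca²⁺(aq); Q = [Ca²⁺]^1/[Cu²⁺]^1.
From E = E° − (0.0592/n) log Q: log Q = (E° − E)·n/0.0592 = (+3.21 − (+3.243))·2/0.0592 = -1.1149.
So 1·log[Cu²⁺] = 1·log(0.00186) − log Q = -2.7305 − (-1.1149) = -1.6156; [Cu²⁺] = 10^(-1.6156) ≈ 0.024 M.

0.024 M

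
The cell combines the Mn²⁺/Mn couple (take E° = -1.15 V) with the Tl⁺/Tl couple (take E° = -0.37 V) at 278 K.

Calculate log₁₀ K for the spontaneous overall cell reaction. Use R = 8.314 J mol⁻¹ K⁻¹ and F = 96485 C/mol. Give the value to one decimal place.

Cathode: Tl⁺/Tl; anode: Mn²⁺/Mn. E°cell = (-0.37) − (-1.15) = +0.78 V, with n = 2.
ΔG° = −nFE° = −RT ln K, so ln K = nFE°/(RT) = (2)(96485)(+0.78) / ((8.314)(278)) = 65.122.
log₁₀ K = 65.122 / ln 10 = 28.3.

28.3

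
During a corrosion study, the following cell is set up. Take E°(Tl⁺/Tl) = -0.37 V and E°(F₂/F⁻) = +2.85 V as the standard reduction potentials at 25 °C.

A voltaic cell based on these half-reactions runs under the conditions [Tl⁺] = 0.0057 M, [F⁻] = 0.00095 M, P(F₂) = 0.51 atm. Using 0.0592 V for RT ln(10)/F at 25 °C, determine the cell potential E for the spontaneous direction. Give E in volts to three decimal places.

+3.523 V

F₂/F⁻ is the cathode (higher E°), Tl⁺/Tl the anode: E°cell = +2.85 − (-0.37) = +3.22 V, n = 2.
Overall: F₂(g) + 2 Tl(s) → 2 F⁻(aq) + 2 Tl⁺(aq)
Q = [F⁻]^2·[Tl⁺]^2 / (P(F₂)); log Q = -10.240.
E = E° − (0.0592/n) log Q = +3.22 − (0.0592/2)(-10.240) = +3.523 V.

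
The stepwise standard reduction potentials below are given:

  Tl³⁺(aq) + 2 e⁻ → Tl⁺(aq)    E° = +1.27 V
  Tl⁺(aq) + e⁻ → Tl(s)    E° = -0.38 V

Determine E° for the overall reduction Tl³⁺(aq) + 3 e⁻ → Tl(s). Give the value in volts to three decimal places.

Since ΔG° = −nFE° is additive over sequential reductions, n₃E°₃ = n₁E°₁ + n₂E°₂.
E°₃ = (2×+1.27 + 1×-0.38) / 3 = (+2.160) / 3 = +0.720 V.
E° values themselves are not directly additive — weighting by electron count is essential.

+0.720 V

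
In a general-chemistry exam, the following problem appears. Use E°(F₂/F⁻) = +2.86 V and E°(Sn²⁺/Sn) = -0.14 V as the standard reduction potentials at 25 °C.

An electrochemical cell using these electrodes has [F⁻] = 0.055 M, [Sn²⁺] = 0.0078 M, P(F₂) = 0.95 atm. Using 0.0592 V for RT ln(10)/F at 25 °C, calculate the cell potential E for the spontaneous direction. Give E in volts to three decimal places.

+3.136 V

F₂/F⁻ is the cathode (higher E°), Sn²⁺/Sn the anode: E°cell = +2.86 − (-0.14) = +3.00 V, n = 2.
Overall: F₂(g) + Sn(s) → 2 F⁻(aq) + Sn²⁺(aq)
Q = [F⁻]^2·[Sn²⁺] / (P(F₂)); log Q = -4.605.
E = E° − (0.0592/n) log Q = +3.00 − (0.0592/2)(-4.605) = +3.136 V.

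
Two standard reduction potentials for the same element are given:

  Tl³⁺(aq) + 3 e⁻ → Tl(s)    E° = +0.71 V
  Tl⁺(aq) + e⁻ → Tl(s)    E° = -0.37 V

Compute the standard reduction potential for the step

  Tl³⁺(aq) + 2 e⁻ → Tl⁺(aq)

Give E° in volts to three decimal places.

Sequential free energies add, so n₃E°₃ = n₁E°₁ + n₂E°₂.
With n₃ = 3, and the known step contributing 1×(-0.37) V, the unknown satisfies 2·E° = 3×(+0.71) − 1×(-0.37) = +2.500.
E° = +2.500 / 2 = +1.250 V.

+1.250 V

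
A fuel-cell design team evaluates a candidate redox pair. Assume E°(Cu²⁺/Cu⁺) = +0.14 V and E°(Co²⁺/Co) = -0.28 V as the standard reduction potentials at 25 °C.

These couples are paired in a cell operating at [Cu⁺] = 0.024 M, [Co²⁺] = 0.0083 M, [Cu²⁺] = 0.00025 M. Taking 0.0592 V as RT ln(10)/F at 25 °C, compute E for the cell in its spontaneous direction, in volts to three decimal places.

Cu²⁺/Cu⁺ is the cathode (higher E°), Co²⁺/Co the anode: E°cell = +0.14 − (-0.28) = +0.42 V, n = 2.
Overall: 2 Cu²⁺(aq) + Co(s) → 2 Cu⁺(aq) + Co²⁺(aq)
Q = [Cu⁺]^2·[Co²⁺] / ([Cu²⁺]^2); log Q = 1.884.
E = E° − (0.0592/n) log Q = +0.42 − (0.0592/2)(1.884) = +0.364 V.

+0.364 V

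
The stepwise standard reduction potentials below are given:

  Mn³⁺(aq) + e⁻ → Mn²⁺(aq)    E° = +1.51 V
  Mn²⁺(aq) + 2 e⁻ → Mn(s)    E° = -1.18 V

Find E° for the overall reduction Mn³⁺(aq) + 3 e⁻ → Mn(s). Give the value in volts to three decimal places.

-0.283 V

Since ΔG° = −nFE° is additive over sequential reductions, n₃E°₃ = n₁E°₁ + n₂E°₂.
E°₃ = (1×+1.51 + 2×-1.18) / 3 = (-0.850) / 3 = -0.283 V.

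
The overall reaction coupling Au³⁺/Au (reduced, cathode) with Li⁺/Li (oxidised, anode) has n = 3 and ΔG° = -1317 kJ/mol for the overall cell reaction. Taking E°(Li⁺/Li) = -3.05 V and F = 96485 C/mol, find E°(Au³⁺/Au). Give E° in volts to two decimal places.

+1.50 V

E°cell = −ΔG°/(nF) = −(-1317×10³)/((3)(96485)) = +4.550 V.
Since Au³⁺/Au is the cathode and Li⁺/Li the anode, E°cell = E°(Au³⁺/Au) − E°(Li⁺/Li).
So E°(Au³⁺/Au) = E°cell + E°(Li⁺/Li) = +4.550 + (-3.05) = +1.50 V.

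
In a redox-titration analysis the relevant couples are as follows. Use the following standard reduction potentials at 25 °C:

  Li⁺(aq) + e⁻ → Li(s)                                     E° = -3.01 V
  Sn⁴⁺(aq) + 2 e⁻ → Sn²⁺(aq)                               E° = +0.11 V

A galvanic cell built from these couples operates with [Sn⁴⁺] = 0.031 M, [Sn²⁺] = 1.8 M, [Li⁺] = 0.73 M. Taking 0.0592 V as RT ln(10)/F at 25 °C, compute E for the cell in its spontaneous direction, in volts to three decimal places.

Sn⁴⁺/Sn²⁺ is the cathode (higher E°), Li⁺/Li the anode: E°cell = +0.11 − (-3.01) = +3.12 V, n = 2.
Overall: Sn⁴⁺(aq) + 2 Li(s) → Sn²⁺(aq) + 2 Li⁺(aq)
Q = [Sn²⁺]·[Li⁺]^2 / ([Sn⁴⁺]); log Q = 1.491.
E = E° − (0.0592/n) log Q = +3.12 − (0.0592/2)(1.491) = +3.076 V.

+3.076 V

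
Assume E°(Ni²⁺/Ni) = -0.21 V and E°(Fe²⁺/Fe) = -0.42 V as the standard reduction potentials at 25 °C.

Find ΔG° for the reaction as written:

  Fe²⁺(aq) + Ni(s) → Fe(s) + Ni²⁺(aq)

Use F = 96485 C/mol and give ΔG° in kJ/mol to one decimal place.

As written, Fe²⁺/Fe is reduced (cathode) and Ni²⁺/Ni is oxidised (anode), so E°cell = (-0.42) − (-0.21) = -0.21 V.
Balancing electrons gives n = 2.
ΔG° = −nFE° = −(2)(96485)(-0.21) = 40,524 J = +40.5 kJ/mol.

+40.5 kJ/mol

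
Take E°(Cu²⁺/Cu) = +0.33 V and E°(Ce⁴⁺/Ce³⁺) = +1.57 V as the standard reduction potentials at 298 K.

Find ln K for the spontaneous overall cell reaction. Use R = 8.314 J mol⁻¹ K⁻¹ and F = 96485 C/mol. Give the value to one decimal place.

96.6

Cathode: Ce⁴⁺/Ce³⁺; anode: Cu²⁺/Cu. E°cell = (+1.57) − (+0.33) = +1.24 V, with n = 2.
ΔG° = −nFE° = −RT ln K, so ln K = nFE°/(RT) = (2)(96485)(+1.24) / ((8.314)(298)) = 96.580.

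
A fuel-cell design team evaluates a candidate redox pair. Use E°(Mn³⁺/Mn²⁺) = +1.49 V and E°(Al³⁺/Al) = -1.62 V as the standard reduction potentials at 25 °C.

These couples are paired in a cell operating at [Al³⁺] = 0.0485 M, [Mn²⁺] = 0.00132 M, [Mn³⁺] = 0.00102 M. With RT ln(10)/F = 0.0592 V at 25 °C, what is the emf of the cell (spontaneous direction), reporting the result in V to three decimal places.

Mn³⁺/Mn²⁺ is the cathode (higher E°), Al³⁺/Al the anode: E°cell = +1.49 − (-1.62) = +3.11 V, n = 3.
Overall: 3 Mn³⁺(aq) + Al(s) → 3 Mn²⁺(aq) + Al³⁺(aq)
Q = [Mn²⁺]^3·[Al³⁺] / ([Mn³⁺]^3); log Q = -0.978.
E = E° − (0.0592/n) log Q = +3.11 − (0.0592/3)(-0.978) = +3.129 V.

+3.129 V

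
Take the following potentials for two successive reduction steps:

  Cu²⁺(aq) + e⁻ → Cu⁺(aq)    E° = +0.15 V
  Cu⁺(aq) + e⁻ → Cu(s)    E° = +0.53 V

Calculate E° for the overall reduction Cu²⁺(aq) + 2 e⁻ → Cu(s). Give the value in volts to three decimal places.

Adding the free-energy changes (−nFE°) of the two steps gives −n₃FE°₃ = −n₁FE°₁ − n₂FE°₂.
E°₃ = (1×+0.15 + 1×+0.53) / 2 = (+0.680) / 2 = +0.340 V.

+0.340 V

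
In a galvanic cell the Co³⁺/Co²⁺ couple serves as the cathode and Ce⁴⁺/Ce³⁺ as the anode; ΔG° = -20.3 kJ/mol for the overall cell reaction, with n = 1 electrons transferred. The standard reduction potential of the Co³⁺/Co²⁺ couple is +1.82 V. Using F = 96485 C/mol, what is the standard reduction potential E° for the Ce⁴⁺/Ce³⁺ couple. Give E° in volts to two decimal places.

+1.61 V

E°cell = −ΔG°/(nF) = −(-20.3×10³)/((1)(96485)) = +0.210 V.
Since Co³⁺/Co²⁺ is the cathode and Ce⁴⁺/Ce³⁺ the anode, E°cell = E°(Co³⁺/Co²⁺) − E°(Ce⁴⁺/Ce³⁺).
So E°(Ce⁴⁺/Ce³⁺) = E°(Co³⁺/Co²⁺) − E°cell = (+1.82) − (+0.210) = +1.61 V.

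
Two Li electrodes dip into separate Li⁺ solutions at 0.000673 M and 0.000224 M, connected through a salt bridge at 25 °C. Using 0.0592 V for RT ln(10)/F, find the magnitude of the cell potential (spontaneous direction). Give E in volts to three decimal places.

+0.028 V

For a concentration cell E°cell = 0. The 0.000673 M side is the cathode (reduction is favoured where [Li⁺] is higher).
With n = 1, E = −(0.0592/1) log([Li⁺]ₐₙ/[Li⁺]꜀ₐₜ) = −(0.0592/1) log(0.000224/0.000673) = −(0.0592/1)(-0.478) = +0.028 V.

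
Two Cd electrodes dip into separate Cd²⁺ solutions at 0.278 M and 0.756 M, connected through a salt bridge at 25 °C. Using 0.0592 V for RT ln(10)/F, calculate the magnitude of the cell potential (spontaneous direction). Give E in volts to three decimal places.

+0.013 V

For a concentration cell E°cell = 0. The 0.756 M side is the cathode (reduction is favoured where [Cd²⁺] is higher).
With n = 2, E = −(0.0592/2) log([Cd²⁺]ₐₙ/[Cd²⁺]꜀ₐₜ) = −(0.0592/2) log(0.278/0.756) = −(0.0592/2)(-0.434) = +0.013 V.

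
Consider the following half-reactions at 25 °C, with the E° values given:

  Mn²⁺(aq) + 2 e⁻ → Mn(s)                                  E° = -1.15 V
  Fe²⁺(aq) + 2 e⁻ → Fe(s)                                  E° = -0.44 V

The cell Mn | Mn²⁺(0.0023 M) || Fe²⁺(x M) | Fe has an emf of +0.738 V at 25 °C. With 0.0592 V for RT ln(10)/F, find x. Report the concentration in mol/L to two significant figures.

Fe²⁺/Fe is the cathode, Mn²⁺/Mn the anode: E°cell = +0.71 V, n = 2.
Overall reaction: Fe²⁺(aq) + Mn(s) → Fe(s) + Mn²⁺(aq); Q = [Mn²⁺]^1/[Fe²⁺]^1.
From E = E° − (0.0592/n) log Q: log Q = (E° − E)·n/0.0592 = (+0.71 − (+0.738))·2/0.0592 = -0.9459.
So 1·log[Fe²⁺] = 1·log(0.0023) − log Q = -2.6383 − (-0.9459) = -1.6924; [Fe²⁺] = 10^(-1.6924) ≈ 0.020 M.

0.020 M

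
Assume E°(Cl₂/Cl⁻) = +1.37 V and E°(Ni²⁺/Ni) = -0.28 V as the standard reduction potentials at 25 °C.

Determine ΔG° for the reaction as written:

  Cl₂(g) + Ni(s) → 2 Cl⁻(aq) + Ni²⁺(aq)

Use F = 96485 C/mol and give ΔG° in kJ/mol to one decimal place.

As written, Cl₂/Cl⁻ is reduced (cathode) and Ni²⁺/Ni is oxidised (anode), so E°cell = (+1.37) − (-0.28) = +1.65 V.
Balancing electrons gives n = 2.
ΔG° = −nFE° = −(2)(96485)(+1.65) = -318,400 J = -318.4 kJ/mol.

-318.4 kJ/mol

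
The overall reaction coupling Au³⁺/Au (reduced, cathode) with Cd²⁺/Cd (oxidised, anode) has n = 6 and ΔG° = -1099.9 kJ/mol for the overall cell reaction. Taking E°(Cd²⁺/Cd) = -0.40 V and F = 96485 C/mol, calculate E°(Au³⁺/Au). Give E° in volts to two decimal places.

E°cell = −ΔG°/(nF) = −(-1099.9×10³)/((6)(96485)) = +1.900 V.
Since Au³⁺/Au is the cathode and Cd²⁺/Cd the anode, E°cell = E°(Au³⁺/Au) − E°(Cd²⁺/Cd).
So E°(Au³⁺/Au) = E°cell + E°(Cd²⁺/Cd) = +1.900 + (-0.40) = +1.50 V.

+1.50 V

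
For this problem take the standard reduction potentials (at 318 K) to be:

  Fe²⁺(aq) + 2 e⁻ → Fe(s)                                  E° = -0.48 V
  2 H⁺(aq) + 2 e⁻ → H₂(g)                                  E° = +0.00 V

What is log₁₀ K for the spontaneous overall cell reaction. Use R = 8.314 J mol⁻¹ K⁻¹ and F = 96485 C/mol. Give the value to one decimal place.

15.2

Cathode: H⁺/H₂; anode: Fe²⁺/Fe. E°cell = (+0.00) − (-0.48) = +0.48 V, with n = 2.
ΔG° = −nFE° = −RT ln K, so ln K = nFE°/(RT) = (2)(96485)(+0.48) / ((8.314)(318)) = 35.034.
log₁₀ K = 35.034 / ln 10 = 15.2.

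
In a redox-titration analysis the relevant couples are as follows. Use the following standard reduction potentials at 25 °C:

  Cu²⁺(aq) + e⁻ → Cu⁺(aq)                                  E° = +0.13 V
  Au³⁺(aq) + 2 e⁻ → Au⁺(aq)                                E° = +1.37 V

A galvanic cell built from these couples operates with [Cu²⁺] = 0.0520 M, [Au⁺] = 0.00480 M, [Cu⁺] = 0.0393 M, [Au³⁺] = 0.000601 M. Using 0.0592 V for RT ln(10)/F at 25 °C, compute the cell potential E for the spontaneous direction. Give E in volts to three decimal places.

+1.206 V

Au³⁺/Au⁺ is the cathode (higher E°), Cu²⁺/Cu⁺ the anode: E°cell = +1.37 − (+0.13) = +1.24 V, n = 2.
Overall: Au³⁺(aq) + 2 Cu⁺(aq) → Au⁺(aq) + 2 Cu²⁺(aq)
Q = [Au⁺]·[Cu²⁺]^2 / ([Au³⁺]·[Cu⁺]^2); log Q = 1.146.
E = E° − (0.0592/n) log Q = +1.24 − (0.0592/2)(1.146) = +1.206 V.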